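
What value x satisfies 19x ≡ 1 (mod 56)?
3

gcd(19, 56) = 1, so the inverse exists.
Extended Euclidean algorithm on (56, 19):
56 = 2 × 19 + 18  ⟹  18 = (1)·56 + (-2)·19
19 = 1 × 18 + 1  ⟹  1 = (-1)·56 + (3)·19
So (3)·19 ≡ 1 (mod 56), i.e. 19^(-1) ≡ 3 (mod 56).
Check: 19 × 3 = 57 ≡ 1 (mod 56)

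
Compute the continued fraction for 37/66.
[0; 1, 1, 3, 1, 1, 1, 2]

Euclidean algorithm steps:
37 = 0 × 66 + 37
66 = 1 × 37 + 29
37 = 1 × 29 + 8
29 = 3 × 8 + 5
8 = 1 × 5 + 3
5 = 1 × 3 + 2
3 = 1 × 2 + 1
2 = 2 × 1 + 0
Continued fraction: [0; 1, 1, 3, 1, 1, 1, 2]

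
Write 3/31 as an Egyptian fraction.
1/11 + 1/171 + 1/58311

Greedy algorithm:
3/31: ceiling(31/3) = 11, use 1/11
2/341: ceiling(341/2) = 171, use 1/171
1/58311: ceiling(58311/1) = 58311, use 1/58311
Result: 3/31 = 1/11 + 1/171 + 1/58311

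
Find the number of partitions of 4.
5

p(n) counts ways to write n as a sum of positive integers (order ignored).
Examples: 4; 3 + 1; 2 + 2; 2 + 1 + 1; 1 + 1 + 1 + 1
p(4) = 5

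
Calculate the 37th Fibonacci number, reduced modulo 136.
1

Matrix identity: Q^n = [[F_(n+1), F_n], [F_n, F_(n-1)]] with Q = [[1,1],[1,0]].
n = 37 = 100101₂. Square-and-multiply, entries mod 136:
Q^1 = [[1,1],[1,0]]
Q^2 = (Q^1)² = [[2,1],[1,1]]
Q^4 = (Q^2)² = [[5,3],[3,2]]
Q^9 = (Q^4)²·Q = [[55,34],[34,21]]
Q^18 = (Q^9)² = [[101,0],[0,101]]
Q^37 = (Q^18)²·Q = [[1,1],[1,0]]
F_37 mod 136 = Q^37[0][1] = 1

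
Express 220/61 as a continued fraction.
[3; 1, 1, 1, 1, 5, 2]

Euclidean algorithm steps:
220 = 3 × 61 + 37
61 = 1 × 37 + 24
37 = 1 × 24 + 13
24 = 1 × 13 + 11
13 = 1 × 11 + 2
11 = 5 × 2 + 1
2 = 2 × 1 + 0
Continued fraction: [3; 1, 1, 1, 1, 5, 2]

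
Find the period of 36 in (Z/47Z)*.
23

47 is prime, so ord(36) divides φ(47) = 46.
Divisors of 46: 1, 2, 23, 46.
Repeated squaring: 36^1 ≡ 36, 36^2 ≡ 27, 36^4 ≡ 24, 36^8 ≡ 12, 36^16 ≡ 3, 36^32 ≡ 9 (mod 47).
Test 36^d mod 47 for each divisor d in increasing order:
36^1 ≡ 36
36^2 ≡ 27
36^23 = 36^16·36^4·36^2·36^1 ≡ 1  ← first divisor giving 1
The order is 23.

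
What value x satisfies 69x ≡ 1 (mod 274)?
139

gcd(69, 274) = 1, so the inverse exists.
Extended Euclidean algorithm on (274, 69):
274 = 3 × 69 + 67  ⟹  67 = (1)·274 + (-3)·69
69 = 1 × 67 + 2  ⟹  2 = (-1)·274 + (4)·69
67 = 33 × 2 + 1  ⟹  1 = (34)·274 + (-135)·69
So (-135)·69 ≡ 1 (mod 274), i.e. 69^(-1) ≡ -135 ≡ 139 (mod 274).
Check: 69 × 139 = 9591 ≡ 1 (mod 274)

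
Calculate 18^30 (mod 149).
121

Repeated squaring. Binary of 30 = 11110.
18^1 ≡ 18 (mod 149); 18^2 ≡ 26 (mod 149); 18^4 ≡ 80 (mod 149); 18^8 ≡ 142 (mod 149); 18^16 ≡ 49 (mod 149)
18^30 = 18^2 × 18^4 × 18^8 × 18^16 ≡ 121 (mod 149)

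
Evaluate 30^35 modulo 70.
60

Repeated squaring. Binary of 35 = 100011.
30^1 ≡ 30 (mod 70); 30^2 ≡ 60 (mod 70); 30^4 ≡ 30 (mod 70); 30^8 ≡ 60 (mod 70); 30^16 ≡ 30 (mod 70); 30^32 ≡ 60 (mod 70)
30^35 = 30^1 × 30^2 × 30^32 ≡ 60 (mod 70)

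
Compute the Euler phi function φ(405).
216

405 = 3^4 × 5
φ(n) = n × ∏(1 - 1/p) for each prime p dividing n
φ(405) = 405 × (1 - 1/3) × (1 - 1/5) = 216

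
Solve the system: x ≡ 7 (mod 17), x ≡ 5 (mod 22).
313

Using Chinese Remainder Theorem:
M = 17 × 22 = 374
M1 = 22, M2 = 17
y1 = 22^(-1) mod 17 = 7
y2 = 17^(-1) mod 22 = 13
x = (7×22×7 + 5×17×13) mod 374 = 313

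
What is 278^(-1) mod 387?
71

gcd(278, 387) = 1, so the inverse exists.
Extended Euclidean algorithm on (387, 278):
387 = 1 × 278 + 109  ⟹  109 = (1)·387 + (-1)·278
278 = 2 × 109 + 60  ⟹  60 = (-2)·387 + (3)·278
109 = 1 × 60 + 49  ⟹  49 = (3)·387 + (-4)·278
60 = 1 × 49 + 11  ⟹  11 = (-5)·387 + (7)·278
49 = 4 × 11 + 5  ⟹  5 = (23)·387 + (-32)·278
11 = 2 × 5 + 1  ⟹  1 = (-51)·387 + (71)·278
So (71)·278 ≡ 1 (mod 387), i.e. 278^(-1) ≡ 71 (mod 387).
Check: 278 × 71 = 19738 ≡ 1 (mod 387)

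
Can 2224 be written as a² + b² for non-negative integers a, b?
Not possible

Factorization: 2224 = 2^4 × 139
By Fermat: n is sum of two squares iff every prime p ≡ 3 (mod 4) appears to even power.
Prime(s) ≡ 3 (mod 4) with odd exponent: [(139, 1)]
Therefore 2224 cannot be expressed as a² + b².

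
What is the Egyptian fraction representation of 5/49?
1/10 + 1/490

Greedy algorithm:
5/49: ceiling(49/5) = 10, use 1/10
1/490: ceiling(490/1) = 490, use 1/490
Result: 5/49 = 1/10 + 1/490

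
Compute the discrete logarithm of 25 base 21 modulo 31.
20

Baby-step giant-step with step n = ⌈√31⌉ = 6.
Baby steps 21^j mod 31 (j:value) for j=0..5: 0:1, 1:21, 2:7, 3:23, 4:18, 5:6.
Giant-step multiplier: 21^(-6) ≡ 21^(30-6) = 21^24 ≡ 16 (mod 31).
Giant steps γ_i = 25·16^i mod 31: γ_0=25, γ_1=28, γ_2=14, γ_3=7 (in table at j=2).
x = i·n + j = 3·6 + 2 = 20.
Check: 21^20 ≡ 25 (mod 31).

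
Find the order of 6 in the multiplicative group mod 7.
2

7 is prime, so ord(6) divides φ(7) = 6.
Divisors of 6: 1, 2, 3, 6.
Repeated squaring: 6^1 ≡ 6, 6^2 ≡ 1, 6^4 ≡ 1 (mod 7).
Test 6^d mod 7 for each divisor d in increasing order:
6^1 ≡ 6
6^2 ≡ 1  ← first divisor giving 1
The order is 2.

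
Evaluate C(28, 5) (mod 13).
0

Using Lucas' theorem:
Write n=28 and k=5 in base 13:
n in base 13: [2, 2]
k in base 13: [0, 5]
C(28,5) mod 13 = ∏ C(n_i, k_i) mod 13
Digit binomials (mod 13): C(2,0) = 1; C(2,5) = 0 (k_i > n_i)
Product: 1 × 0 = 0 ≡ 0 (mod 13)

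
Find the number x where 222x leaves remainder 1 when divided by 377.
287

gcd(222, 377) = 1, so the inverse exists.
Extended Euclidean algorithm on (377, 222):
377 = 1 × 222 + 155  ⟹  155 = (1)·377 + (-1)·222
222 = 1 × 155 + 67  ⟹  67 = (-1)·377 + (2)·222
155 = 2 × 67 + 21  ⟹  21 = (3)·377 + (-5)·222
67 = 3 × 21 + 4  ⟹  4 = (-10)·377 + (17)·222
21 = 5 × 4 + 1  ⟹  1 = (53)·377 + (-90)·222
So (-90)·222 ≡ 1 (mod 377), i.e. 222^(-1) ≡ -90 ≡ 287 (mod 377).
Check: 222 × 287 = 63714 ≡ 1 (mod 377)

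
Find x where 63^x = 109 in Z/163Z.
131

Baby-step giant-step with step n = ⌈√163⌉ = 13.
Baby steps 63^j mod 163 (j:value) for j=0..12: 0:1, 1:63, 2:57, 3:5, 4:152, 5:122, 6:25, 7:108, 8:121, 9:125, 10:51, 11:116, 12:136.
Giant-step multiplier: 63^(-13) ≡ 63^(162-13) = 63^149 ≡ 101 (mod 163).
Giant steps γ_i = 109·101^i mod 163: γ_0=109, γ_1=88, γ_2=86, γ_3=47, γ_4=20, γ_5=64, γ_6=107, γ_7=49, γ_8=59, γ_9=91, γ_10=63 (in table at j=1).
x = i·n + j = 10·13 + 1 = 131.
Check: 63^131 ≡ 109 (mod 163).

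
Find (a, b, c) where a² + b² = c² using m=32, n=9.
(943, 576, 1105)

Euclid's formula: a = m² - n², b = 2mn, c = m² + n²
m = 32, n = 9
a = 32² - 9² = 1024 - 81 = 943
b = 2 × 32 × 9 = 576
c = 32² + 9² = 1024 + 81 = 1105
Verification: 943² + 576² = 889249 + 331776 = 1221025 = 1105² ✓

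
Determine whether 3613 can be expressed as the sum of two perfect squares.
42² + 43² (a=42, b=43)

Factorization: 3613 = 3613
By Fermat: n is sum of two squares iff every prime p ≡ 3 (mod 4) appears to even power.
All primes ≡ 3 (mod 4) appear to even power.
Search a = 0, 1, 2, … for 3613 - a² a perfect square: first hit at a = 42: 3613 - 1764 = 1849 = 43².
3613 = 42² + 43² = 1764 + 1849 ✓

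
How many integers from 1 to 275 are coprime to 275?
200

275 = 5^2 × 11
φ(n) = n × ∏(1 - 1/p) for each prime p dividing n
φ(275) = 275 × (1 - 1/5) × (1 - 1/11) = 200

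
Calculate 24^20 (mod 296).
16

Repeated squaring. Binary of 20 = 10100.
24^1 ≡ 24 (mod 296); 24^2 ≡ 280 (mod 296); 24^4 ≡ 256 (mod 296); 24^8 ≡ 120 (mod 296); 24^16 ≡ 192 (mod 296)
24^20 = 24^4 × 24^16 ≡ 16 (mod 296)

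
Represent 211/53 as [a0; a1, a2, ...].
[3; 1, 52]

Euclidean algorithm steps:
211 = 3 × 53 + 52
53 = 1 × 52 + 1
52 = 52 × 1 + 0
Continued fraction: [3; 1, 52]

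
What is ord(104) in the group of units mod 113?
56

113 is prime, so ord(104) divides φ(113) = 112.
Divisors of 112: 1, 2, 4, 7, 8, 14, 16, 28, 56, 112.
Repeated squaring: 104^1 ≡ 104, 104^2 ≡ 81, 104^4 ≡ 7, 104^8 ≡ 49, 104^16 ≡ 28, 104^32 ≡ 106, 104^64 ≡ 49 (mod 113).
Test 104^d mod 113 for each divisor d in increasing order:
104^1 ≡ 104
104^2 ≡ 81
104^4 ≡ 7
104^7 = 104^4·104^2·104^1 ≡ 95
104^8 ≡ 49
104^14 = 104^8·104^4·104^2 ≡ 98
104^16 ≡ 28
104^28 = 104^16·104^8·104^4 ≡ 112
104^56 = 104^32·104^16·104^8 ≡ 1  ← first divisor giving 1
The order is 56.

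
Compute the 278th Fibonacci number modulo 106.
85

Matrix identity: Q^n = [[F_(n+1), F_n], [F_n, F_(n-1)]] with Q = [[1,1],[1,0]].
n = 278 = 100010110₂. Square-and-multiply, entries mod 106:
Q^1 = [[1,1],[1,0]]
Q^2 = (Q^1)² = [[2,1],[1,1]]
Q^4 = (Q^2)² = [[5,3],[3,2]]
Q^8 = (Q^4)² = [[34,21],[21,13]]
Q^17 = (Q^8)²·Q = [[40,7],[7,33]]
Q^34 = (Q^17)² = [[59,87],[87,78]]
Q^69 = (Q^34)²·Q = [[73,26],[26,47]]
Q^139 = (Q^69)²·Q = [[9,69],[69,46]]
Q^278 = (Q^139)² = [[72,85],[85,93]]
F_278 mod 106 = Q^278[0][1] = 85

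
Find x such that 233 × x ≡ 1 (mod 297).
116

gcd(233, 297) = 1, so the inverse exists.
Extended Euclidean algorithm on (297, 233):
297 = 1 × 233 + 64  ⟹  64 = (1)·297 + (-1)·233
233 = 3 × 64 + 41  ⟹  41 = (-3)·297 + (4)·233
64 = 1 × 41 + 23  ⟹  23 = (4)·297 + (-5)·233
41 = 1 × 23 + 18  ⟹  18 = (-7)·297 + (9)·233
23 = 1 × 18 + 5  ⟹  5 = (11)·297 + (-14)·233
18 = 3 × 5 + 3  ⟹  3 = (-40)·297 + (51)·233
5 = 1 × 3 + 2  ⟹  2 = (51)·297 + (-65)·233
3 = 1 × 2 + 1  ⟹  1 = (-91)·297 + (116)·233
So (116)·233 ≡ 1 (mod 297), i.e. 233^(-1) ≡ 116 (mod 297).
Check: 233 × 116 = 27028 ≡ 1 (mod 297)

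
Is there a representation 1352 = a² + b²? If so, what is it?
14² + 34² (a=14, b=34)

Factorization: 1352 = 2^3 × 13^2
By Fermat: n is sum of two squares iff every prime p ≡ 3 (mod 4) appears to even power.
All primes ≡ 3 (mod 4) appear to even power.
Search a = 0, 1, 2, … for 1352 - a² a perfect square: first hit at a = 14: 1352 - 196 = 1156 = 34².
1352 = 14² + 34² = 196 + 1156 ✓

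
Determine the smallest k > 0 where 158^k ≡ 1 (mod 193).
64

193 is prime, so ord(158) divides φ(193) = 192.
Divisors of 192: 1, 2, 3, 4, 6, 8, 12, 16, 24, 32, 48, 64, 96, 192.
Repeated squaring: 158^1 ≡ 158, 158^2 ≡ 67, 158^4 ≡ 50, 158^8 ≡ 184, 158^16 ≡ 81, 158^32 ≡ 192, 158^64 ≡ 1, 158^128 ≡ 1 (mod 193).
Test 158^d mod 193 for each divisor d in increasing order:
158^1 ≡ 158
158^2 ≡ 67
158^3 = 158^2·158^1 ≡ 164
158^4 ≡ 50
158^6 = 158^4·158^2 ≡ 69
158^8 ≡ 184
158^12 = 158^8·158^4 ≡ 129
158^16 ≡ 81
158^24 = 158^16·158^8 ≡ 43
158^32 ≡ 192
158^48 = 158^32·158^16 ≡ 112
158^64 ≡ 1  ← first divisor giving 1
The order is 64.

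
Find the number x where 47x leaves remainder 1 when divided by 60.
23

gcd(47, 60) = 1, so the inverse exists.
Extended Euclidean algorithm on (60, 47):
60 = 1 × 47 + 13  ⟹  13 = (1)·60 + (-1)·47
47 = 3 × 13 + 8  ⟹  8 = (-3)·60 + (4)·47
13 = 1 × 8 + 5  ⟹  5 = (4)·60 + (-5)·47
8 = 1 × 5 + 3  ⟹  3 = (-7)·60 + (9)·47
5 = 1 × 3 + 2  ⟹  2 = (11)·60 + (-14)·47
3 = 1 × 2 + 1  ⟹  1 = (-18)·60 + (23)·47
So (23)·47 ≡ 1 (mod 60), i.e. 47^(-1) ≡ 23 (mod 60).
Check: 47 × 23 = 1081 ≡ 1 (mod 60)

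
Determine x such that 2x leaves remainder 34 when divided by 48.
x ≡ 17 (mod 24)

gcd(2, 48) = 2, which divides 34, so solutions exist.
Divide through by 2: x ≡ 17 (mod 24).
The coefficient of x is now 1, so x ≡ 17 (mod 24).
Check: 2 × 17 = 34 ≡ 34 (mod 48).
x ≡ 17 (mod 24), giving 2 solutions mod 48.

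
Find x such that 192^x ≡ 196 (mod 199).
76

Baby-step giant-step with step n = ⌈√199⌉ = 15.
Baby steps 192^j mod 199 (j:value) for j=0..14: 0:1, 1:192, 2:49, 3:55, 4:13, 5:108, 6:40, 7:118, 8:169, 9:11, 10:122, 11:141, 12:8, 13:143, 14:193.
Giant-step multiplier: 192^(-15) ≡ 192^(198-15) = 192^183 ≡ 109 (mod 199).
Giant steps γ_i = 196·109^i mod 199: γ_0=196, γ_1=71, γ_2=177, γ_3=189, γ_4=104, γ_5=192 (in table at j=1).
x = i·n + j = 5·15 + 1 = 76.
Check: 192^76 ≡ 196 (mod 199).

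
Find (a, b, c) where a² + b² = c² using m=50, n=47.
(291, 4700, 4709)

Euclid's formula: a = m² - n², b = 2mn, c = m² + n²
m = 50, n = 47
a = 50² - 47² = 2500 - 2209 = 291
b = 2 × 50 × 47 = 4700
c = 50² + 47² = 2500 + 2209 = 4709
Verification: 291² + 4700² = 84681 + 22090000 = 22174681 = 4709² ✓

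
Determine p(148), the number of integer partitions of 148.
33549419497

p(n) counts ways to write n as a sum of positive integers (order ignored).
Euler's pentagonal recurrence: p(k) = p(k-1) + p(k-2) - p(k-5) - p(k-7) + p(k-12) + p(k-15) - ... (offsets j(3j∓1)/2, signs ++--, p(0)=1, p(<0)=0).
DP table for k = 0..147: p(0)=1, p(1)=1, p(2)=2, p(3)=3, p(4)=5, p(5)=7, p(6)=11, p(7)=15, p(8)=22, p(9)=30, p(10)=42, p(11)=56, p(12)=77, p(13)=101, p(14)=135, p(15)=176, p(16)=231, p(17)=297, p(18)=385, p(19)=490, p(20)=627, p(21)=792, p(22)=1002, p(23)=1255, p(24)=1575, p(25)=1958, p(26)=2436, p(27)=3010, p(28)=3718, p(29)=4565, p(30)=5604, p(31)=6842, p(32)=8349, p(33)=10143, p(34)=12310, p(35)=14883, p(36)=17977, p(37)=21637, p(38)=26015, p(39)=31185, p(40)=37338, p(41)=44583, p(42)=53174, p(43)=63261, p(44)=75175, p(45)=89134, p(46)=105558, p(47)=124754, p(48)=147273, p(49)=173525, p(50)=204226, p(51)=239943, p(52)=281589, p(53)=329931, p(54)=386155, p(55)=451276, p(56)=526823, p(57)=614154, p(58)=715220, p(59)=831820, p(60)=966467, p(61)=1121505, p(62)=1300156, p(63)=1505499, p(64)=1741630, p(65)=2012558, p(66)=2323520, p(67)=2679689, p(68)=3087735, p(69)=3554345, p(70)=4087968, p(71)=4697205, p(72)=5392783, p(73)=6185689, p(74)=7089500, p(75)=8118264, p(76)=9289091, p(77)=10619863, p(78)=12132164, p(79)=13848650, p(80)=15796476, p(81)=18004327, p(82)=20506255, p(83)=23338469, p(84)=26543660, p(85)=30167357, p(86)=34262962, p(87)=38887673, p(88)=44108109, p(89)=49995925, p(90)=56634173, p(91)=64112359, p(92)=72533807, p(93)=82010177, p(94)=92669720, p(95)=104651419, p(96)=118114304, p(97)=133230930, p(98)=150198136, p(99)=169229875, p(100)=190569292, p(101)=214481126, p(102)=241265379, p(103)=271248950, p(104)=304801365, p(105)=342325709, p(106)=384276336, p(107)=431149389, p(108)=483502844, p(109)=541946240, p(110)=607163746, p(111)=679903203, p(112)=761002156, p(113)=851376628, p(114)=952050665, p(115)=1064144451, p(116)=1188908248, p(117)=1327710076, p(118)=1482074143, p(119)=1653668665, p(120)=1844349560, p(121)=2056148051, p(122)=2291320912, p(123)=2552338241, p(124)=2841940500, p(125)=3163127352, p(126)=3519222692, p(127)=3913864295, p(128)=4351078600, p(129)=4835271870, p(130)=5371315400, p(131)=5964539504, p(132)=6620830889, p(133)=7346629512, p(134)=8149040695, p(135)=9035836076, p(136)=10015581680, p(137)=11097645016, p(138)=12292341831, p(139)=13610949895, p(140)=15065878135, p(141)=16670689208, p(142)=18440293320, p(143)=20390982757, p(144)=22540654445, p(145)=24908858009, p(146)=27517052599, p(147)=30388671978.
Final step: p(148) = p(147) + p(146) - p(143) - p(141) + p(136) + p(133) - p(126) - p(122) + p(113) + p(108) - p(97) - p(91) + p(78) + p(71) - p(56) - p(48) + p(31) + p(22) - p(3)
= 30388671978 + 27517052599 - 20390982757 - 16670689208 + 10015581680 + 7346629512 - 3519222692 - 2291320912 + 851376628 + 483502844 - 133230930 - 64112359 + 12132164 + 4697205 - 526823 - 147273 + 6842 + 1002 - 3
= 33549419497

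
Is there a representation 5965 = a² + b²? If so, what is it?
6² + 77² (a=6, b=77)

Factorization: 5965 = 5 × 1193
By Fermat: n is sum of two squares iff every prime p ≡ 3 (mod 4) appears to even power.
All primes ≡ 3 (mod 4) appear to even power.
Search a = 0, 1, 2, … for 5965 - a² a perfect square: first hit at a = 6: 5965 - 36 = 5929 = 77².
5965 = 6² + 77² = 36 + 5929 ✓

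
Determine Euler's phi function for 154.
60

154 = 2 × 7 × 11
φ(n) = n × ∏(1 - 1/p) for each prime p dividing n
φ(154) = 154 × (1 - 1/2) × (1 - 1/7) × (1 - 1/11) = 60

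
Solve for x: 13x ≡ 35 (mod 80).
x ≡ 15 (mod 80)

gcd(13, 80) = 1, which divides 35, so solutions exist.
Find 13^(-1) mod 80 by the extended Euclidean algorithm:
80 = 6 × 13 + 2  ⟹  2 = (1)·80 + (-6)·13
13 = 6 × 2 + 1  ⟹  1 = (-6)·80 + (37)·13
So (37)·13 ≡ 1 (mod 80), i.e. 13^(-1) ≡ 37 (mod 80).
x ≡ 37 × 35 = 1295 ≡ 15 (mod 80).
Check: 13 × 15 = 195 ≡ 35 (mod 80).
Unique solution: x ≡ 15 (mod 80)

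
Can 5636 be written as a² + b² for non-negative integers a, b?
50² + 56² (a=50, b=56)

Factorization: 5636 = 2^2 × 1409
By Fermat: n is sum of two squares iff every prime p ≡ 3 (mod 4) appears to even power.
All primes ≡ 3 (mod 4) appear to even power.
Search a = 0, 1, 2, … for 5636 - a² a perfect square: first hit at a = 50: 5636 - 2500 = 3136 = 56².
5636 = 50² + 56² = 2500 + 3136 ✓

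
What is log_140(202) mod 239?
156

Baby-step giant-step with step n = ⌈√239⌉ = 16.
Baby steps 140^j mod 239 (j:value) for j=0..15: 0:1, 1:140, 2:2, 3:41, 4:4, 5:82, 6:8, 7:164, 8:16, 9:89, 10:32, 11:178, 12:64, 13:117, 14:128, 15:234.
Giant-step multiplier: 140^(-16) ≡ 140^(238-16) = 140^222 ≡ 225 (mod 239).
Giant steps γ_i = 202·225^i mod 239: γ_0=202, γ_1=40, γ_2=157, γ_3=192, γ_4=180, γ_5=109, γ_6=147, γ_7=93, γ_8=132, γ_9=64 (in table at j=12).
x = i·n + j = 9·16 + 12 = 156.
Check: 140^156 ≡ 202 (mod 239).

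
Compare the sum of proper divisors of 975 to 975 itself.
deficient

Proper divisors of 975: sum = 1 + 3 + 5 + 13 + 15 + 25 + 39 + 65 + 75 + 195 + 325 = 761
Since 761 < 975, 975 is deficient.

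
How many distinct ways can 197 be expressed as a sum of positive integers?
3068829878530

p(n) counts ways to write n as a sum of positive integers (order ignored).
Euler's pentagonal recurrence: p(k) = p(k-1) + p(k-2) - p(k-5) - p(k-7) + p(k-12) + p(k-15) - ... (offsets j(3j∓1)/2, signs ++--, p(0)=1, p(<0)=0).
DP table for k = 0..196: p(0)=1, p(1)=1, p(2)=2, p(3)=3, p(4)=5, p(5)=7, p(6)=11, p(7)=15, p(8)=22, p(9)=30, p(10)=42, p(11)=56, p(12)=77, p(13)=101, p(14)=135, p(15)=176, p(16)=231, p(17)=297, p(18)=385, p(19)=490, p(20)=627, p(21)=792, p(22)=1002, p(23)=1255, p(24)=1575, p(25)=1958, p(26)=2436, p(27)=3010, p(28)=3718, p(29)=4565, p(30)=5604, p(31)=6842, p(32)=8349, p(33)=10143, p(34)=12310, p(35)=14883, p(36)=17977, p(37)=21637, p(38)=26015, p(39)=31185, p(40)=37338, p(41)=44583, p(42)=53174, p(43)=63261, p(44)=75175, p(45)=89134, p(46)=105558, p(47)=124754, p(48)=147273, p(49)=173525, p(50)=204226, p(51)=239943, p(52)=281589, p(53)=329931, p(54)=386155, p(55)=451276, p(56)=526823, p(57)=614154, p(58)=715220, p(59)=831820, p(60)=966467, p(61)=1121505, p(62)=1300156, p(63)=1505499, p(64)=1741630, p(65)=2012558, p(66)=2323520, p(67)=2679689, p(68)=3087735, p(69)=3554345, p(70)=4087968, p(71)=4697205, p(72)=5392783, p(73)=6185689, p(74)=7089500, p(75)=8118264, p(76)=9289091, p(77)=10619863, p(78)=12132164, p(79)=13848650, p(80)=15796476, p(81)=18004327, p(82)=20506255, p(83)=23338469, p(84)=26543660, p(85)=30167357, p(86)=34262962, p(87)=38887673, p(88)=44108109, p(89)=49995925, p(90)=56634173, p(91)=64112359, p(92)=72533807, p(93)=82010177, p(94)=92669720, p(95)=104651419, p(96)=118114304, p(97)=133230930, p(98)=150198136, p(99)=169229875, p(100)=190569292, p(101)=214481126, p(102)=241265379, p(103)=271248950, p(104)=304801365, p(105)=342325709, p(106)=384276336, p(107)=431149389, p(108)=483502844, p(109)=541946240, p(110)=607163746, p(111)=679903203, p(112)=761002156, p(113)=851376628, p(114)=952050665, p(115)=1064144451, p(116)=1188908248, p(117)=1327710076, p(118)=1482074143, p(119)=1653668665, p(120)=1844349560, p(121)=2056148051, p(122)=2291320912, p(123)=2552338241, p(124)=2841940500, p(125)=3163127352, p(126)=3519222692, p(127)=3913864295, p(128)=4351078600, p(129)=4835271870, p(130)=5371315400, p(131)=5964539504, p(132)=6620830889, p(133)=7346629512, p(134)=8149040695, p(135)=9035836076, p(136)=10015581680, p(137)=11097645016, p(138)=12292341831, p(139)=13610949895, p(140)=15065878135, p(141)=16670689208, p(142)=18440293320, p(143)=20390982757, p(144)=22540654445, p(145)=24908858009, p(146)=27517052599, p(147)=30388671978, p(148)=33549419497, p(149)=37027355200, p(150)=40853235313, p(151)=45060624582, p(152)=49686288421, p(153)=54770336324, p(154)=60356673280, p(155)=66493182097, p(156)=73232243759, p(157)=80630964769, p(158)=88751778802, p(159)=97662728555, p(160)=107438159466, p(161)=118159068427, p(162)=129913904637, p(163)=142798995930, p(164)=156919475295, p(165)=172389800255, p(166)=189334822579, p(167)=207890420102, p(168)=228204732751, p(169)=250438925115, p(170)=274768617130, p(171)=301384802048, p(172)=330495499613, p(173)=362326859895, p(174)=397125074750, p(175)=435157697830, p(176)=476715857290, p(177)=522115831195, p(178)=571701605655, p(179)=625846753120, p(180)=684957390936, p(181)=749474411781, p(182)=819876908323, p(183)=896684817527, p(184)=980462880430, p(185)=1071823774337, p(186)=1171432692373, p(187)=1280011042268, p(188)=1398341745571, p(189)=1527273599625, p(190)=1667727404093, p(191)=1820701100652, p(192)=1987276856363, p(193)=2168627105469, p(194)=2366022741845, p(195)=2580840212973, p(196)=2814570987591.
Final step: p(197) = p(196) + p(195) - p(192) - p(190) + p(185) + p(182) - p(175) - p(171) + p(162) + p(157) - p(146) - p(140) + p(127) + p(120) - p(105) - p(97) + p(80) + p(71) - p(52) - p(42) + p(21) + p(10)
= 2814570987591 + 2580840212973 - 1987276856363 - 1667727404093 + 1071823774337 + 819876908323 - 435157697830 - 301384802048 + 129913904637 + 80630964769 - 27517052599 - 15065878135 + 3913864295 + 1844349560 - 342325709 - 133230930 + 15796476 + 4697205 - 281589 - 53174 + 792 + 42
= 3068829878530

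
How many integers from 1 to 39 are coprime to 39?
24

39 = 3 × 13
φ(n) = n × ∏(1 - 1/p) for each prime p dividing n
φ(39) = 39 × (1 - 1/3) × (1 - 1/13) = 24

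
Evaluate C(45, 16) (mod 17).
0

Using Lucas' theorem:
Write n=45 and k=16 in base 17:
n in base 17: [2, 11]
k in base 17: [0, 16]
C(45,16) mod 17 = ∏ C(n_i, k_i) mod 17
Digit binomials (mod 17): C(2,0) = 1; C(11,16) = 0 (k_i > n_i)
Product: 1 × 0 = 0 ≡ 0 (mod 17)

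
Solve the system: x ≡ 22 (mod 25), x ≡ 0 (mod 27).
297

Using Chinese Remainder Theorem:
M = 25 × 27 = 675
M1 = 27, M2 = 25
y1 = 27^(-1) mod 25 = 13
y2 = 25^(-1) mod 27 = 13
x = (22×27×13 + 0×25×13) mod 675 = 297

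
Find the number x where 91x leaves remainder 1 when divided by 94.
31

gcd(91, 94) = 1, so the inverse exists.
Extended Euclidean algorithm on (94, 91):
94 = 1 × 91 + 3  ⟹  3 = (1)·94 + (-1)·91
91 = 30 × 3 + 1  ⟹  1 = (-30)·94 + (31)·91
So (31)·91 ≡ 1 (mod 94), i.e. 91^(-1) ≡ 31 (mod 94).
Check: 91 × 31 = 2821 ≡ 1 (mod 94)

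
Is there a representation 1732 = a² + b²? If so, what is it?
24² + 34² (a=24, b=34)

Factorization: 1732 = 2^2 × 433
By Fermat: n is sum of two squares iff every prime p ≡ 3 (mod 4) appears to even power.
All primes ≡ 3 (mod 4) appear to even power.
Search a = 0, 1, 2, … for 1732 - a² a perfect square: first hit at a = 24: 1732 - 576 = 1156 = 34².
1732 = 24² + 34² = 576 + 1156 ✓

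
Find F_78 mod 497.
447

Matrix identity: Q^n = [[F_(n+1), F_n], [F_n, F_(n-1)]] with Q = [[1,1],[1,0]].
n = 78 = 1001110₂. Square-and-multiply, entries mod 497:
Q^1 = [[1,1],[1,0]]
Q^2 = (Q^1)² = [[2,1],[1,1]]
Q^4 = (Q^2)² = [[5,3],[3,2]]
Q^9 = (Q^4)²·Q = [[55,34],[34,21]]
Q^19 = (Q^9)²·Q = [[304,205],[205,99]]
Q^39 = (Q^19)²·Q = [[364,251],[251,113]]
Q^78 = (Q^39)² = [[176,447],[447,226]]
F_78 mod 497 = Q^78[0][1] = 447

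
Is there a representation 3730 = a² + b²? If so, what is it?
3² + 61² (a=3, b=61)

Factorization: 3730 = 2 × 5 × 373
By Fermat: n is sum of two squares iff every prime p ≡ 3 (mod 4) appears to even power.
All primes ≡ 3 (mod 4) appear to even power.
Search a = 0, 1, 2, … for 3730 - a² a perfect square: first hit at a = 3: 3730 - 9 = 3721 = 61².
3730 = 3² + 61² = 9 + 3721 ✓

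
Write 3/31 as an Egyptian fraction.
1/11 + 1/171 + 1/58311

Greedy algorithm:
3/31: ceiling(31/3) = 11, use 1/11
2/341: ceiling(341/2) = 171, use 1/171
1/58311: ceiling(58311/1) = 58311, use 1/58311
Result: 3/31 = 1/11 + 1/171 + 1/58311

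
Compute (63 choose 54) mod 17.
16

Using Lucas' theorem:
Write n=63 and k=54 in base 17:
n in base 17: [3, 12]
k in base 17: [3, 3]
C(63,54) mod 17 = ∏ C(n_i, k_i) mod 17
Digit binomials (mod 17): C(3,3) = 1; C(12,3) = 220 ≡ 16
Product: 1 × 16 = 16 ≡ 16 (mod 17)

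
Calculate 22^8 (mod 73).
1

Repeated squaring. Binary of 8 = 1000.
22^1 ≡ 22 (mod 73); 22^2 ≡ 46 (mod 73); 22^4 ≡ 72 (mod 73); 22^8 ≡ 1 (mod 73)
22^8 = 22^8 ≡ 1 (mod 73)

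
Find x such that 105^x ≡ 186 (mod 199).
113

Baby-step giant-step with step n = ⌈√199⌉ = 15.
Baby steps 105^j mod 199 (j:value) for j=0..14: 0:1, 1:105, 2:80, 3:42, 4:32, 5:176, 6:172, 7:150, 8:29, 9:60, 10:131, 11:24, 12:132, 13:129, 14:13.
Giant-step multiplier: 105^(-15) ≡ 105^(198-15) = 105^183 ≡ 135 (mod 199).
Giant steps γ_i = 186·135^i mod 199: γ_0=186, γ_1=36, γ_2=84, γ_3=196, γ_4=192, γ_5=50, γ_6=183, γ_7=29 (in table at j=8).
x = i·n + j = 7·15 + 8 = 113.
Check: 105^113 ≡ 186 (mod 199).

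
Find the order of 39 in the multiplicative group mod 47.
46

47 is prime, so ord(39) divides φ(47) = 46.
Divisors of 46: 1, 2, 23, 46.
Repeated squaring: 39^1 ≡ 39, 39^2 ≡ 17, 39^4 ≡ 7, 39^8 ≡ 2, 39^16 ≡ 4, 39^32 ≡ 16 (mod 47).
Test 39^d mod 47 for each divisor d in increasing order:
39^1 ≡ 39
39^2 ≡ 17
39^23 = 39^16·39^4·39^2·39^1 ≡ 46
39^46 = 39^32·39^8·39^4·39^2 ≡ 1  ← first divisor giving 1
The order is 46.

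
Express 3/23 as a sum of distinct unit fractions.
1/8 + 1/184

Greedy algorithm:
3/23: ceiling(23/3) = 8, use 1/8
1/184: ceiling(184/1) = 184, use 1/184
Result: 3/23 = 1/8 + 1/184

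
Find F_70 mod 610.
55

Matrix identity: Q^n = [[F_(n+1), F_n], [F_n, F_(n-1)]] with Q = [[1,1],[1,0]].
n = 70 = 1000110₂. Square-and-multiply, entries mod 610:
Q^1 = [[1,1],[1,0]]
Q^2 = (Q^1)² = [[2,1],[1,1]]
Q^4 = (Q^2)² = [[5,3],[3,2]]
Q^8 = (Q^4)² = [[34,21],[21,13]]
Q^17 = (Q^8)²·Q = [[144,377],[377,377]]
Q^35 = (Q^17)²·Q = [[602,605],[605,607]]
Q^70 = (Q^35)² = [[89,55],[55,34]]
F_70 mod 610 = Q^70[0][1] = 55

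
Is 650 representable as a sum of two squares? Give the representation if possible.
5² + 25² (a=5, b=25)

Factorization: 650 = 2 × 5^2 × 13
By Fermat: n is sum of two squares iff every prime p ≡ 3 (mod 4) appears to even power.
All primes ≡ 3 (mod 4) appear to even power.
Search a = 0, 1, 2, … for 650 - a² a perfect square: first hit at a = 5: 650 - 25 = 625 = 25².
650 = 5² + 25² = 25 + 625 ✓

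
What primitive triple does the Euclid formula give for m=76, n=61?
(2055, 9272, 9497)

Euclid's formula: a = m² - n², b = 2mn, c = m² + n²
m = 76, n = 61
a = 76² - 61² = 5776 - 3721 = 2055
b = 2 × 76 × 61 = 9272
c = 76² + 61² = 5776 + 3721 = 9497
Verification: 2055² + 9272² = 4223025 + 85969984 = 90193009 = 9497² ✓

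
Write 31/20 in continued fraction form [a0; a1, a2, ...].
[1; 1, 1, 4, 2]

Euclidean algorithm steps:
31 = 1 × 20 + 11
20 = 1 × 11 + 9
11 = 1 × 9 + 2
9 = 4 × 2 + 1
2 = 2 × 1 + 0
Continued fraction: [1; 1, 1, 4, 2]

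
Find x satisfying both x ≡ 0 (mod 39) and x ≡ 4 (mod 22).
312

Using Chinese Remainder Theorem:
M = 39 × 22 = 858
M1 = 22, M2 = 39
y1 = 22^(-1) mod 39 = 16
y2 = 39^(-1) mod 22 = 13
x = (0×22×16 + 4×39×13) mod 858 = 312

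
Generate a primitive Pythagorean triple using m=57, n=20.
(2849, 2280, 3649)

Euclid's formula: a = m² - n², b = 2mn, c = m² + n²
m = 57, n = 20
a = 57² - 20² = 3249 - 400 = 2849
b = 2 × 57 × 20 = 2280
c = 57² + 20² = 3249 + 400 = 3649
Verification: 2849² + 2280² = 8116801 + 5198400 = 13315201 = 3649² ✓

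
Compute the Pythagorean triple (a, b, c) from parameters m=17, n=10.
(189, 340, 389)

Euclid's formula: a = m² - n², b = 2mn, c = m² + n²
m = 17, n = 10
a = 17² - 10² = 289 - 100 = 189
b = 2 × 17 × 10 = 340
c = 17² + 10² = 289 + 100 = 389
Verification: 189² + 340² = 35721 + 115600 = 151321 = 389² ✓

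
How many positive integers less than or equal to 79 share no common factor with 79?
78

79 = 79
φ(n) = n × ∏(1 - 1/p) for each prime p dividing n
φ(79) = 79 × (1 - 1/79) = 78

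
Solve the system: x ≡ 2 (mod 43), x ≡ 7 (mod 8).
303

Using Chinese Remainder Theorem:
M = 43 × 8 = 344
M1 = 8, M2 = 43
y1 = 8^(-1) mod 43 = 27
y2 = 43^(-1) mod 8 = 3
x = (2×8×27 + 7×43×3) mod 344 = 303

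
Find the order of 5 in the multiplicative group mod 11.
5

11 is prime, so ord(5) divides φ(11) = 10.
Divisors of 10: 1, 2, 5, 10.
Repeated squaring: 5^1 ≡ 5, 5^2 ≡ 3, 5^4 ≡ 9, 5^8 ≡ 4 (mod 11).
Test 5^d mod 11 for each divisor d in increasing order:
5^1 ≡ 5
5^2 ≡ 3
5^5 = 5^4·5^1 ≡ 1  ← first divisor giving 1
The order is 5.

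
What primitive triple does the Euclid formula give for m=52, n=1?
(2703, 104, 2705)

Euclid's formula: a = m² - n², b = 2mn, c = m² + n²
m = 52, n = 1
a = 52² - 1² = 2704 - 1 = 2703
b = 2 × 52 × 1 = 104
c = 52² + 1² = 2704 + 1 = 2705
Verification: 2703² + 104² = 7306209 + 10816 = 7317025 = 2705² ✓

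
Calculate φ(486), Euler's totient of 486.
162

486 = 2 × 3^5
φ(n) = n × ∏(1 - 1/p) for each prime p dividing n
φ(486) = 486 × (1 - 1/2) × (1 - 1/3) = 162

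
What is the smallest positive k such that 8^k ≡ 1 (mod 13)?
4

13 is prime, so ord(8) divides φ(13) = 12.
Divisors of 12: 1, 2, 3, 4, 6, 12.
Repeated squaring: 8^1 ≡ 8, 8^2 ≡ 12, 8^4 ≡ 1, 8^8 ≡ 1 (mod 13).
Test 8^d mod 13 for each divisor d in increasing order:
8^1 ≡ 8
8^2 ≡ 12
8^3 = 8^2·8^1 ≡ 5
8^4 ≡ 1  ← first divisor giving 1
The order is 4.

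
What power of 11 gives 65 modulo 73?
60

Baby-step giant-step with step n = ⌈√73⌉ = 9.
Baby steps 11^j mod 73 (j:value) for j=0..8: 0:1, 1:11, 2:48, 3:17, 4:41, 5:13, 6:70, 7:40, 8:2.
Giant-step multiplier: 11^(-9) ≡ 11^(72-9) = 11^63 ≡ 10 (mod 73).
Giant steps γ_i = 65·10^i mod 73: γ_0=65, γ_1=66, γ_2=3, γ_3=30, γ_4=8, γ_5=7, γ_6=70 (in table at j=6).
x = i·n + j = 6·9 + 6 = 60.
Check: 11^60 ≡ 65 (mod 73).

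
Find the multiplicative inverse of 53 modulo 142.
67

gcd(53, 142) = 1, so the inverse exists.
Extended Euclidean algorithm on (142, 53):
142 = 2 × 53 + 36  ⟹  36 = (1)·142 + (-2)·53
53 = 1 × 36 + 17  ⟹  17 = (-1)·142 + (3)·53
36 = 2 × 17 + 2  ⟹  2 = (3)·142 + (-8)·53
17 = 8 × 2 + 1  ⟹  1 = (-25)·142 + (67)·53
So (67)·53 ≡ 1 (mod 142), i.e. 53^(-1) ≡ 67 (mod 142).
Check: 53 × 67 = 3551 ≡ 1 (mod 142)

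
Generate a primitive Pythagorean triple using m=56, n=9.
(3055, 1008, 3217)

Euclid's formula: a = m² - n², b = 2mn, c = m² + n²
m = 56, n = 9
a = 56² - 9² = 3136 - 81 = 3055
b = 2 × 56 × 9 = 1008
c = 56² + 9² = 3136 + 81 = 3217
Verification: 3055² + 1008² = 9333025 + 1016064 = 10349089 = 3217² ✓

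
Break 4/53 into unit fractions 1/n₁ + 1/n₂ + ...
1/14 + 1/248 + 1/92008

Greedy algorithm:
4/53: ceiling(53/4) = 14, use 1/14
3/742: ceiling(742/3) = 248, use 1/248
1/92008: ceiling(92008/1) = 92008, use 1/92008
Result: 4/53 = 1/14 + 1/248 + 1/92008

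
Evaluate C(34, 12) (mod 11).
3

Using Lucas' theorem:
Write n=34 and k=12 in base 11:
n in base 11: [3, 1]
k in base 11: [1, 1]
C(34,12) mod 11 = ∏ C(n_i, k_i) mod 11
Digit binomials (mod 11): C(3,1) = 3; C(1,1) = 1
Product: 3 × 1 = 3 ≡ 3 (mod 11)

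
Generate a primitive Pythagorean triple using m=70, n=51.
(2299, 7140, 7501)

Euclid's formula: a = m² - n², b = 2mn, c = m² + n²
m = 70, n = 51
a = 70² - 51² = 4900 - 2601 = 2299
b = 2 × 70 × 51 = 7140
c = 70² + 51² = 4900 + 2601 = 7501
Verification: 2299² + 7140² = 5285401 + 50979600 = 56265001 = 7501² ✓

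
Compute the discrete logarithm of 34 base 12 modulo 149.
33

Baby-step giant-step with step n = ⌈√149⌉ = 13.
Baby steps 12^j mod 149 (j:value) for j=0..12: 0:1, 1:12, 2:144, 3:89, 4:25, 5:2, 6:24, 7:139, 8:29, 9:50, 10:4, 11:48, 12:129.
Giant-step multiplier: 12^(-13) ≡ 12^(148-13) = 12^135 ≡ 18 (mod 149).
Giant steps γ_i = 34·18^i mod 149: γ_0=34, γ_1=16, γ_2=139 (in table at j=7).
x = i·n + j = 2·13 + 7 = 33.
Check: 12^33 ≡ 34 (mod 149).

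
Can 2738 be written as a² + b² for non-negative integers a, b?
23² + 47² (a=23, b=47)

Factorization: 2738 = 2 × 37^2
By Fermat: n is sum of two squares iff every prime p ≡ 3 (mod 4) appears to even power.
All primes ≡ 3 (mod 4) appear to even power.
Search a = 0, 1, 2, … for 2738 - a² a perfect square: first hit at a = 23: 2738 - 529 = 2209 = 47².
2738 = 23² + 47² = 529 + 2209 ✓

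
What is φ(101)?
100

101 = 101
φ(n) = n × ∏(1 - 1/p) for each prime p dividing n
φ(101) = 101 × (1 - 1/101) = 100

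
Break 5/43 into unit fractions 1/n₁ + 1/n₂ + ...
1/9 + 1/194 + 1/75078

Greedy algorithm:
5/43: ceiling(43/5) = 9, use 1/9
2/387: ceiling(387/2) = 194, use 1/194
1/75078: ceiling(75078/1) = 75078, use 1/75078
Result: 5/43 = 1/9 + 1/194 + 1/75078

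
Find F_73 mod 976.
721

Matrix identity: Q^n = [[F_(n+1), F_n], [F_n, F_(n-1)]] with Q = [[1,1],[1,0]].
n = 73 = 1001001₂. Square-and-multiply, entries mod 976:
Q^1 = [[1,1],[1,0]]
Q^2 = (Q^1)² = [[2,1],[1,1]]
Q^4 = (Q^2)² = [[5,3],[3,2]]
Q^9 = (Q^4)²·Q = [[55,34],[34,21]]
Q^18 = (Q^9)² = [[277,632],[632,621]]
Q^36 = (Q^18)² = [[841,480],[480,361]]
Q^73 = (Q^36)²·Q = [[865,721],[721,144]]
F_73 mod 976 = Q^73[0][1] = 721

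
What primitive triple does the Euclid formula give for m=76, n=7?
(5727, 1064, 5825)

Euclid's formula: a = m² - n², b = 2mn, c = m² + n²
m = 76, n = 7
a = 76² - 7² = 5776 - 49 = 5727
b = 2 × 76 × 7 = 1064
c = 76² + 7² = 5776 + 49 = 5825
Verification: 5727² + 1064² = 32798529 + 1132096 = 33930625 = 5825² ✓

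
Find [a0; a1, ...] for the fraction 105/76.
[1; 2, 1, 1, 1, 1, 1, 3]

Euclidean algorithm steps:
105 = 1 × 76 + 29
76 = 2 × 29 + 18
29 = 1 × 18 + 11
18 = 1 × 11 + 7
11 = 1 × 7 + 4
7 = 1 × 4 + 3
4 = 1 × 3 + 1
3 = 3 × 1 + 0
Continued fraction: [1; 2, 1, 1, 1, 1, 1, 3]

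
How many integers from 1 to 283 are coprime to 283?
282

283 = 283
φ(n) = n × ∏(1 - 1/p) for each prime p dividing n
φ(283) = 283 × (1 - 1/283) = 282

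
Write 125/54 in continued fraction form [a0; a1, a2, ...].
[2; 3, 5, 1, 2]

Euclidean algorithm steps:
125 = 2 × 54 + 17
54 = 3 × 17 + 3
17 = 5 × 3 + 2
3 = 1 × 2 + 1
2 = 2 × 1 + 0
Continued fraction: [2; 3, 5, 1, 2]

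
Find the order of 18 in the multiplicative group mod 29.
28

29 is prime, so ord(18) divides φ(29) = 28.
Divisors of 28: 1, 2, 4, 7, 14, 28.
Repeated squaring: 18^1 ≡ 18, 18^2 ≡ 5, 18^4 ≡ 25, 18^8 ≡ 16, 18^16 ≡ 24 (mod 29).
Test 18^d mod 29 for each divisor d in increasing order:
18^1 ≡ 18
18^2 ≡ 5
18^4 ≡ 25
18^7 = 18^4·18^2·18^1 ≡ 17
18^14 = 18^8·18^4·18^2 ≡ 28
18^28 = 18^16·18^8·18^4 ≡ 1  ← first divisor giving 1
The order is 28.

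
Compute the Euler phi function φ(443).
442

443 = 443
φ(n) = n × ∏(1 - 1/p) for each prime p dividing n
φ(443) = 443 × (1 - 1/443) = 442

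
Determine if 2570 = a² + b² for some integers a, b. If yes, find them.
13² + 49² (a=13, b=49)

Factorization: 2570 = 2 × 5 × 257
By Fermat: n is sum of two squares iff every prime p ≡ 3 (mod 4) appears to even power.
All primes ≡ 3 (mod 4) appear to even power.
Search a = 0, 1, 2, … for 2570 - a² a perfect square: first hit at a = 13: 2570 - 169 = 2401 = 49².
2570 = 13² + 49² = 169 + 2401 ✓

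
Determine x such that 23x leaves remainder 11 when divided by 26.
x ≡ 5 (mod 26)

gcd(23, 26) = 1, which divides 11, so solutions exist.
Find 23^(-1) mod 26 by the extended Euclidean algorithm:
26 = 1 × 23 + 3  ⟹  3 = (1)·26 + (-1)·23
23 = 7 × 3 + 2  ⟹  2 = (-7)·26 + (8)·23
3 = 1 × 2 + 1  ⟹  1 = (8)·26 + (-9)·23
So (-9)·23 ≡ 1 (mod 26), i.e. 23^(-1) ≡ -9 ≡ 17 (mod 26).
x ≡ 17 × 11 = 187 ≡ 5 (mod 26).
Check: 23 × 5 = 115 ≡ 11 (mod 26).
Unique solution: x ≡ 5 (mod 26)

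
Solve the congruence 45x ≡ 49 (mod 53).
x ≡ 27 (mod 53)

gcd(45, 53) = 1, which divides 49, so solutions exist.
Find 45^(-1) mod 53 by the extended Euclidean algorithm:
53 = 1 × 45 + 8  ⟹  8 = (1)·53 + (-1)·45
45 = 5 × 8 + 5  ⟹  5 = (-5)·53 + (6)·45
8 = 1 × 5 + 3  ⟹  3 = (6)·53 + (-7)·45
5 = 1 × 3 + 2  ⟹  2 = (-11)·53 + (13)·45
3 = 1 × 2 + 1  ⟹  1 = (17)·53 + (-20)·45
So (-20)·45 ≡ 1 (mod 53), i.e. 45^(-1) ≡ -20 ≡ 33 (mod 53).
x ≡ 33 × 49 = 1617 ≡ 27 (mod 53).
Check: 45 × 27 = 1215 ≡ 49 (mod 53).
Unique solution: x ≡ 27 (mod 53)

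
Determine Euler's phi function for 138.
44

138 = 2 × 3 × 23
φ(n) = n × ∏(1 - 1/p) for each prime p dividing n
φ(138) = 138 × (1 - 1/2) × (1 - 1/3) × (1 - 1/23) = 44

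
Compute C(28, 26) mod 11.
4

Using Lucas' theorem:
Write n=28 and k=26 in base 11:
n in base 11: [2, 6]
k in base 11: [2, 4]
C(28,26) mod 11 = ∏ C(n_i, k_i) mod 11
Digit binomials (mod 11): C(2,2) = 1; C(6,4) = 15 ≡ 4
Product: 1 × 4 = 4 ≡ 4 (mod 11)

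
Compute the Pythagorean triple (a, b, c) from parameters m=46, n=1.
(2115, 92, 2117)

Euclid's formula: a = m² - n², b = 2mn, c = m² + n²
m = 46, n = 1
a = 46² - 1² = 2116 - 1 = 2115
b = 2 × 46 × 1 = 92
c = 46² + 1² = 2116 + 1 = 2117
Verification: 2115² + 92² = 4473225 + 8464 = 4481689 = 2117² ✓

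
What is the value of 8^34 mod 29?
13

Repeated squaring. Binary of 34 = 100010.
8^1 ≡ 8 (mod 29); 8^2 ≡ 6 (mod 29); 8^4 ≡ 7 (mod 29); 8^8 ≡ 20 (mod 29); 8^16 ≡ 23 (mod 29); 8^32 ≡ 7 (mod 29)
8^34 = 8^2 × 8^32 ≡ 13 (mod 29)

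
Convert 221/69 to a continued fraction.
[3; 4, 1, 13]

Euclidean algorithm steps:
221 = 3 × 69 + 14
69 = 4 × 14 + 13
14 = 1 × 13 + 1
13 = 13 × 1 + 0
Continued fraction: [3; 4, 1, 13]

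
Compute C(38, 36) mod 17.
6

Using Lucas' theorem:
Write n=38 and k=36 in base 17:
n in base 17: [2, 4]
k in base 17: [2, 2]
C(38,36) mod 17 = ∏ C(n_i, k_i) mod 17
Digit binomials (mod 17): C(2,2) = 1; C(4,2) = 6
Product: 1 × 6 = 6 ≡ 6 (mod 17)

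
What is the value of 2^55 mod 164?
132

Repeated squaring. Binary of 55 = 110111.
2^1 ≡ 2 (mod 164); 2^2 ≡ 4 (mod 164); 2^4 ≡ 16 (mod 164); 2^8 ≡ 92 (mod 164); 2^16 ≡ 100 (mod 164); 2^32 ≡ 160 (mod 164)
2^55 = 2^1 × 2^2 × 2^4 × 2^16 × 2^32 ≡ 132 (mod 164)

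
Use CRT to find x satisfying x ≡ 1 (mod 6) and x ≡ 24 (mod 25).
49

Using Chinese Remainder Theorem:
M = 6 × 25 = 150
M1 = 25, M2 = 6
y1 = 25^(-1) mod 6 = 1
y2 = 6^(-1) mod 25 = 21
x = (1×25×1 + 24×6×21) mod 150 = 49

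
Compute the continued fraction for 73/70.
[1; 23, 3]

Euclidean algorithm steps:
73 = 1 × 70 + 3
70 = 23 × 3 + 1
3 = 3 × 1 + 0
Continued fraction: [1; 23, 3]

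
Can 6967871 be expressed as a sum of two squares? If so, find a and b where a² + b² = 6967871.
Not possible

Factorization: 6967871 = 191^3
By Fermat: n is sum of two squares iff every prime p ≡ 3 (mod 4) appears to even power.
Prime(s) ≡ 3 (mod 4) with odd exponent: [(191, 3)]
Therefore 6967871 cannot be expressed as a² + b².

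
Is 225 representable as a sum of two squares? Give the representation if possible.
0² + 15² (a=0, b=15)

Factorization: 225 = 3^2 × 5^2
By Fermat: n is sum of two squares iff every prime p ≡ 3 (mod 4) appears to even power.
All primes ≡ 3 (mod 4) appear to even power.
Search a = 0, 1, 2, … for 225 - a² a perfect square: first hit at a = 0: 225 - 0 = 225 = 15².
225 = 0² + 15² = 0 + 225 ✓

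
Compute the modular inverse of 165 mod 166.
165

gcd(165, 166) = 1, so the inverse exists.
Extended Euclidean algorithm on (166, 165):
166 = 1 × 165 + 1  ⟹  1 = (1)·166 + (-1)·165
So (-1)·165 ≡ 1 (mod 166), i.e. 165^(-1) ≡ -1 ≡ 165 (mod 166).
Check: 165 × 165 = 27225 ≡ 1 (mod 166)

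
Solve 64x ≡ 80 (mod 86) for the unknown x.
x ≡ 12 (mod 43)

gcd(64, 86) = 2, which divides 80, so solutions exist.
Divide through by 2: 32x ≡ 40 (mod 43).
Find 32^(-1) mod 43 by the extended Euclidean algorithm:
43 = 1 × 32 + 11  ⟹  11 = (1)·43 + (-1)·32
32 = 2 × 11 + 10  ⟹  10 = (-2)·43 + (3)·32
11 = 1 × 10 + 1  ⟹  1 = (3)·43 + (-4)·32
So (-4)·32 ≡ 1 (mod 43), i.e. 32^(-1) ≡ -4 ≡ 39 (mod 43).
x ≡ 39 × 40 = 1560 ≡ 12 (mod 43).
Check: 64 × 12 = 768 ≡ 80 (mod 86).
x ≡ 12 (mod 43), giving 2 solutions mod 86.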